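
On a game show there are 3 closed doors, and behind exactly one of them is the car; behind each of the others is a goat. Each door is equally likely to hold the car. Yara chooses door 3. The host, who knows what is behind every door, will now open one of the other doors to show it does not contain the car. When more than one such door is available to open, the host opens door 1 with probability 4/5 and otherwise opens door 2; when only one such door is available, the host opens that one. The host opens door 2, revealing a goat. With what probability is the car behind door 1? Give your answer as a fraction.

Consider each possible location of the car in turn.
If it is behind door 1 (prior 1/3): only door 2 is available, probability 1; weight (1/3)·1 = 1/3.
If it is behind door 2 (prior 1/3): the host opened door 2, so this case is ruled out; weight (1/3)·0 = 0.
If it is behind door 3 (prior 1/3): door 1 is available but not opened, probability 1/5; weight (1/3)·(1/5) = 1/15.
The weights sum to 2/5.
So P(the car behind door 1 | the host opened door 2) = (1/3) / (2/5) = 5/6.

5/6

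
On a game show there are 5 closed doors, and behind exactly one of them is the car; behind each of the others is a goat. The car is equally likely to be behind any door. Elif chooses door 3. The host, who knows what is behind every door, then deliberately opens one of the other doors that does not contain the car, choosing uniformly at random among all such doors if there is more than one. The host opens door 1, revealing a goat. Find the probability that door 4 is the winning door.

Apply Bayes' rule, conditioning on where the car actually is.
If it is behind door 1 (prior 1/5): the host opened door 1, so this case is ruled out; weight (1/5)·0 = 0.
If it is behind any of doors 2, 4, and 5 (prior 1/5 each): the host has 3 equally likely choices, so probability 1/3; weight (1/5)·(1/3) = 1/15 each.
If it is behind door 3 (prior 1/5): the host has 4 equally likely choices, so probability 1/4; weight (1/5)·(1/4) = 1/20.
The weights sum to 1/4.
So P(the car behind door 4 | the host opened door 1) = (1/15) / (1/4) = 4/15.

4/15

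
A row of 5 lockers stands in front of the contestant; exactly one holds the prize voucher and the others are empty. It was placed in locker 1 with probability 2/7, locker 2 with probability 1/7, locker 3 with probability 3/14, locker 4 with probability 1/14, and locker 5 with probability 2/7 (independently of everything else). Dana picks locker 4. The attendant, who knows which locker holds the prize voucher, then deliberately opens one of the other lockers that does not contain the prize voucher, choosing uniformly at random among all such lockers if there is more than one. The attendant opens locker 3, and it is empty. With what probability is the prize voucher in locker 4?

3/43

Apply Bayes' rule, conditioning on where the prize voucher actually is.
If it is in either of lockers 1 and 5 (prior 2/7 each): the attendant has 3 equally likely choices, so probability 1/3; weight (2/7)·(1/3) = 2/21 each.
If it is in locker 2 (prior 1/7): the attendant has 3 equally likely choices, so probability 1/3; weight (1/7)·(1/3) = 1/21.
If it is in locker 3 (prior 3/14): the attendant opened locker 3, so this case is ruled out; weight (3/14)·0 = 0.
If it is in locker 4 (prior 1/14): the attendant has 4 equally likely choices, so probability 1/4; weight (1/14)·(1/4) = 1/56.
The weights sum to 43/168.
So P(the prize voucher in locker 4 | the attendant opened locker 3) = (1/56) / (43/168) = 3/43.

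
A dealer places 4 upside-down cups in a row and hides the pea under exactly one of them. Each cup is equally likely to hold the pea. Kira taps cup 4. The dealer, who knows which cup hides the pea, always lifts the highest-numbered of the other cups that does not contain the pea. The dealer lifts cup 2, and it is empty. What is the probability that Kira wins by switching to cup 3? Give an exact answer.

Apply Bayes' rule, conditioning on where the pea actually is.
If it is under either of cups 1 and 4 (prior 1/4 each): the dealer would have opened cup 3 instead, probability 0; weight (1/4)·0 = 0 each.
If it is under cup 2 (prior 1/4): the dealer opened cup 2, so this case is ruled out; weight (1/4)·0 = 0.
If it is under cup 3 (prior 1/4): cup 2 is the highest-numbered option available, probability 1; weight (1/4)·1 = 1/4.
The weights sum to 1/4.
So P(the pea under cup 3 | the dealer opened cup 2) = (1/4) / (1/4) = 1.

1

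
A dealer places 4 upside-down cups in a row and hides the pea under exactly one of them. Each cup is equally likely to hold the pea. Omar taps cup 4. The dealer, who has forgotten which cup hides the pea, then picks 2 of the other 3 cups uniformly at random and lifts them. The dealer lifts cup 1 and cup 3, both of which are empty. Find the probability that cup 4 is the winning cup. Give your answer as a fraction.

1/2

Because the dealer chose which cups to lift without knowing where the pea is, the choice is independent of the prize location. Learning that none of the 2 opened cups holds the pea simply rules out those 2 locations and leaves the remaining 2 cups still equally likely by symmetry.
So P(the pea under cup 4) = 1/2.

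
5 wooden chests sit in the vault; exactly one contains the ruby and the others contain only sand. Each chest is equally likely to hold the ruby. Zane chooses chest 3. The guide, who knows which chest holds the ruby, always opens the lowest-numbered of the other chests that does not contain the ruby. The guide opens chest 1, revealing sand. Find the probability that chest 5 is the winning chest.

1/4

Condition on the true location of the ruby.
If it is in chest 1 (prior 1/5): the guide opened chest 1, so this case is ruled out; weight (1/5)·0 = 0.
If it is in any of chests 2, 3, 4, and 5 (prior 1/5 each): chest 1 is the lowest-numbered option available, probability 1; weight (1/5)·1 = 1/5 each.
The weights sum to 4/5.
So P(the ruby in chest 5 | the guide opened chest 1) = (1/5) / (4/5) = 1/4.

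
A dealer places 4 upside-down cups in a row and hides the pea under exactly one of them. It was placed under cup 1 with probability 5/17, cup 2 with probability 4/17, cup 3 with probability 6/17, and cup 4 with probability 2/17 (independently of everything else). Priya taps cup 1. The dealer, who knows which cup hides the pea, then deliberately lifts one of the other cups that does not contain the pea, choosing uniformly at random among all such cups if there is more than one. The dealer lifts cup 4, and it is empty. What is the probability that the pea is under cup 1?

Apply Bayes' rule, conditioning on where the pea actually is.
If it is under cup 1 (prior 5/17): the dealer has 3 equally likely choices, so probability 1/3; weight (5/17)·(1/3) = 5/51.
If it is under cup 2 (prior 4/17): the dealer has 2 equally likely choices, so probability 1/2; weight (4/17)·(1/2) = 2/17.
If it is under cup 3 (prior 6/17): the dealer has 2 equally likely choices, so probability 1/2; weight (6/17)·(1/2) = 3/17.
If it is under cup 4 (prior 2/17): the dealer opened cup 4, so this case is ruled out; weight (2/17)·0 = 0.
The weights sum to 20/51.
So P(the pea under cup 1 | the dealer opened cup 4) = (5/51) / (20/51) = 1/4.

1/4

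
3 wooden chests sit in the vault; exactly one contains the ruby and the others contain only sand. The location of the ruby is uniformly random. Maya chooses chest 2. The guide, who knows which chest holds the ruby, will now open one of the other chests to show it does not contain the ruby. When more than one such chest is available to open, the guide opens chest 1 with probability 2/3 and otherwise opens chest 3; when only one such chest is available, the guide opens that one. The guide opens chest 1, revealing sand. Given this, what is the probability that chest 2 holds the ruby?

2/5

Condition on the true location of the ruby.
If it is in chest 1 (prior 1/3): the guide opened chest 1, so this case is ruled out; weight (1/3)·0 = 0.
If it is in chest 2 (prior 1/3): chest 1 is available, opened with probability 2/3; weight (1/3)·(2/3) = 2/9.
If it is in chest 3 (prior 1/3): only chest 1 is available, probability 1; weight (1/3)·1 = 1/3.
The weights sum to 5/9.
So P(the ruby in chest 2 | the guide opened chest 1) = (2/9) / (5/9) = 2/5.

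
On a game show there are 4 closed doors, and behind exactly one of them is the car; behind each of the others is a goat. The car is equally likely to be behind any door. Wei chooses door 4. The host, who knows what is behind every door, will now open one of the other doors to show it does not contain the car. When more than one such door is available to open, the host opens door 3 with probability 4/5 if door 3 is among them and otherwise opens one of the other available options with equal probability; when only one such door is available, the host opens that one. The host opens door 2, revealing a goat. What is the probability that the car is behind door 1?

1/4

Consider each possible location of the car in turn.
If it is behind door 1 (prior 1/4): door 3 is available but not opened, probability 1/5; weight (1/4)·(1/5) = 1/20.
If it is behind door 2 (prior 1/4): the host opened door 2, so this case is ruled out; weight (1/4)·0 = 0.
If it is behind door 3 (prior 1/4): door 3 holds the prize so is unavailable; the host chooses uniformly among the 2 others, probability 1/2; weight (1/4)·(1/2) = 1/8.
If it is behind door 4 (prior 1/4): door 3 is available but not opened; door 2 gets probability (1 − 4/5)/2 = 1/10; weight (1/4)·(1/10) = 1/40.
The weights sum to 1/5.
So P(the car behind door 1 | the host opened door 2) = (1/20) / (1/5) = 1/4.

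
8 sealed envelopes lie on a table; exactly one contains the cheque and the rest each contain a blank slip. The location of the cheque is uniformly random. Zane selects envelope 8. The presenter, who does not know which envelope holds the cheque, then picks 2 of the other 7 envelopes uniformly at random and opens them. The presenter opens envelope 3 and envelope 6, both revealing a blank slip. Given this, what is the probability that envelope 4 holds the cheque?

1/6

Consider each possible location of the cheque in turn.
If it is in any of envelopes 1, 2, 4, 5, 7, and 8 (prior 1/8 each): the presenter picks exactly this set with probability 1/21 regardless, and none is the prize; weight (1/8)·(1/21) = 1/168 each.
If it is in either of envelopes 3 and 6 (prior 1/8 each): that envelope was opened and seen not to hold the prize — ruled out; weight (1/8)·0 = 0 each.
The weights sum to 1/28.
So P(the cheque in envelope 4 | the presenter opened envelope 3 and envelope 6) = (1/168) / (1/28) = 1/6.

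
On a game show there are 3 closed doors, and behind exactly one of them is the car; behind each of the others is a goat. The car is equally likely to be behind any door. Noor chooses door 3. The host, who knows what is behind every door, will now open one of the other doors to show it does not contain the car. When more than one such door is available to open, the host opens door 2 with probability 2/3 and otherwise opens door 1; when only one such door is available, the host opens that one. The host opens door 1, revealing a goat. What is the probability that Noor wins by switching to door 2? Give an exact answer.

3/4

Consider each possible location of the car in turn.
If it is behind door 1 (prior 1/3): the host opened door 1, so this case is ruled out; weight (1/3)·0 = 0.
If it is behind door 2 (prior 1/3): only door 1 is available, probability 1; weight (1/3)·1 = 1/3.
If it is behind door 3 (prior 1/3): door 2 is available but not opened, probability 1/3; weight (1/3)·(1/3) = 1/9.
The weights sum to 4/9.
So P(the car behind door 2 | the host opened door 1) = (1/3) / (4/9) = 3/4.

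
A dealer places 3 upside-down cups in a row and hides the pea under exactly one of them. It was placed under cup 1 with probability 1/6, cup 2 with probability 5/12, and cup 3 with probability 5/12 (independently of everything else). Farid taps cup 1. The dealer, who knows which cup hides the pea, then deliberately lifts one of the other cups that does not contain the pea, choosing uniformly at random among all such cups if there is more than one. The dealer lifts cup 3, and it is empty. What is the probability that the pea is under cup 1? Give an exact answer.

1/6

Apply Bayes' rule, conditioning on where the pea actually is.
If it is under cup 1 (prior 1/6): the dealer has 2 equally likely choices, so probability 1/2; weight (1/6)·(1/2) = 1/12.
If it is under cup 2 (prior 5/12): the dealer has no choice, probability 1; weight (5/12)·1 = 5/12.
If it is under cup 3 (prior 5/12): the dealer opened cup 3, so this case is ruled out; weight (5/12)·0 = 0.
The weights sum to 1/2.
So P(the pea under cup 1 | the dealer opened cup 3) = (1/12) / (1/2) = 1/6.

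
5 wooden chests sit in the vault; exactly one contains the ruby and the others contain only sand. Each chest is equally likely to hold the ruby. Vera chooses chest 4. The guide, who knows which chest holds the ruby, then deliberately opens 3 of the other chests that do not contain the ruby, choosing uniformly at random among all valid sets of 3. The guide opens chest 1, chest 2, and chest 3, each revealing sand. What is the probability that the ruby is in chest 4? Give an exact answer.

Condition on the true location of the ruby.
If it is in any of chests 1, 2, and 3 (prior 1/5 each): that chest was opened and seen not to hold the prize — ruled out; weight (1/5)·0 = 0 each.
If it is in chest 4 (prior 1/5): the guide has 4 equally likely choices, so probability 1/4; weight (1/5)·(1/4) = 1/20.
If it is in chest 5 (prior 1/5): the guide has no choice, probability 1; weight (1/5)·1 = 1/5.
The weights sum to 1/4.
So P(the ruby in chest 4 | the guide opened chest 1, chest 2, and chest 3) = (1/20) / (1/4) = 1/5.

1/5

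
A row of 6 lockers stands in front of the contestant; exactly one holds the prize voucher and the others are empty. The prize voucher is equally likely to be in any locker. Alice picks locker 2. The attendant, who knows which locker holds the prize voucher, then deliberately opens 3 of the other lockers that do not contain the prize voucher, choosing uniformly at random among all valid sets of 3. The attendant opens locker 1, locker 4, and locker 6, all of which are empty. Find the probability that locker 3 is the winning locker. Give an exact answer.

Apply Bayes' rule, conditioning on where the prize voucher actually is.
If it is in any of lockers 1, 4, and 6 (prior 1/6 each): that locker was opened and seen not to hold the prize — ruled out; weight (1/6)·0 = 0 each.
If it is in locker 2 (prior 1/6): the attendant has 10 equally likely choices, so probability 1/10; weight (1/6)·(1/10) = 1/60.
If it is in either of lockers 3 and 5 (prior 1/6 each): the attendant has 4 equally likely choices, so probability 1/4; weight (1/6)·(1/4) = 1/24 each.
The weights sum to 1/10.
So P(the prize voucher in locker 3 | the attendant opened locker 1, locker 4, and locker 6) = (1/24) / (1/10) = 5/12.

5/12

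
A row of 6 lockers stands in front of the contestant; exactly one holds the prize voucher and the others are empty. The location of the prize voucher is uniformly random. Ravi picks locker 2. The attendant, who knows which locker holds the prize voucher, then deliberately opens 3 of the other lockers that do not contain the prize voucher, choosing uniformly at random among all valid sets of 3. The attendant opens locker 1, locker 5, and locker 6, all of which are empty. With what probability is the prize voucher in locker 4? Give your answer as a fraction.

5/12

Consider each possible location of the prize voucher in turn.
If it is in any of lockers 1, 5, and 6 (prior 1/6 each): that locker was opened and seen not to hold the prize — ruled out; weight (1/6)·0 = 0 each.
If it is in locker 2 (prior 1/6): the attendant has 10 equally likely choices, so probability 1/10; weight (1/6)·(1/10) = 1/60.
If it is in either of lockers 3 and 4 (prior 1/6 each): the attendant has 4 equally likely choices, so probability 1/4; weight (1/6)·(1/4) = 1/24 each.
The weights sum to 1/10.
So P(the prize voucher in locker 4 | the attendant opened locker 1, locker 5, and locker 6) = (1/24) / (1/10) = 5/12.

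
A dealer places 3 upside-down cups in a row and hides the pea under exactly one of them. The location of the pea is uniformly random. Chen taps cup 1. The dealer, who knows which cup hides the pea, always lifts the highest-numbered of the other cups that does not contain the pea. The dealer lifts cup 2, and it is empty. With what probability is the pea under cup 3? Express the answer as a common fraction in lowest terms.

1

Condition on the true location of the pea.
If it is under cup 1 (prior 1/3): the dealer would have opened cup 3 instead, probability 0; weight (1/3)·0 = 0.
If it is under cup 2 (prior 1/3): the dealer opened cup 2, so this case is ruled out; weight (1/3)·0 = 0.
If it is under cup 3 (prior 1/3): cup 2 is the highest-numbered option available, probability 1; weight (1/3)·1 = 1/3.
The weights sum to 1/3.
So P(the pea under cup 3 | the dealer opened cup 2) = (1/3) / (1/3) = 1.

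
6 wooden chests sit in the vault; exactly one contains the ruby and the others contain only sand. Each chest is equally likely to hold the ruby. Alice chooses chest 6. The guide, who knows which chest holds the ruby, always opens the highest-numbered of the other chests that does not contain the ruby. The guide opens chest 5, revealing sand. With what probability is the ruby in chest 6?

1/5

Condition on the true location of the ruby.
If it is in any of chests 1, 2, 3, 4, and 6 (prior 1/6 each): chest 5 is the highest-numbered option available, probability 1; weight (1/6)·1 = 1/6 each.
If it is in chest 5 (prior 1/6): the guide opened chest 5, so this case is ruled out; weight (1/6)·0 = 0.
The weights sum to 5/6.
So P(the ruby in chest 6 | the guide opened chest 5) = (1/6) / (5/6) = 1/5.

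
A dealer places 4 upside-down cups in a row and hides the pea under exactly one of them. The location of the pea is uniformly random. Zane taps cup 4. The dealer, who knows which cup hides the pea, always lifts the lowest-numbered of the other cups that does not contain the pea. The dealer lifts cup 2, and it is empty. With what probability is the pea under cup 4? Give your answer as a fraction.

0

Consider each possible location of the pea in turn.
If it is under cup 1 (prior 1/4): cup 2 is the lowest-numbered option available, probability 1; weight (1/4)·1 = 1/4.
If it is under cup 2 (prior 1/4): the dealer opened cup 2, so this case is ruled out; weight (1/4)·0 = 0.
If it is under either of cups 3 and 4 (prior 1/4 each): the dealer would have opened cup 1 instead, probability 0; weight (1/4)·0 = 0 each.
The weights sum to 1/4.
So P(the pea under cup 4 | the dealer opened cup 2) = 0 / (1/4) = 0.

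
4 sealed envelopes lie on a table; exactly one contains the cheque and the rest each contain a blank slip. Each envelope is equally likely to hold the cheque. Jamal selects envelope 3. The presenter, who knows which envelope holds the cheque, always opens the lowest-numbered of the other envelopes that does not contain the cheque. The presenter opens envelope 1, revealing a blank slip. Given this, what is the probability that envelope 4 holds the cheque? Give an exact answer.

1/3

Consider each possible location of the cheque in turn.
If it is in envelope 1 (prior 1/4): the presenter opened envelope 1, so this case is ruled out; weight (1/4)·0 = 0.
If it is in any of envelopes 2, 3, and 4 (prior 1/4 each): envelope 1 is the lowest-numbered option available, probability 1; weight (1/4)·1 = 1/4 each.
The weights sum to 3/4.
So P(the cheque in envelope 4 | the presenter opened envelope 1) = (1/4) / (3/4) = 1/3.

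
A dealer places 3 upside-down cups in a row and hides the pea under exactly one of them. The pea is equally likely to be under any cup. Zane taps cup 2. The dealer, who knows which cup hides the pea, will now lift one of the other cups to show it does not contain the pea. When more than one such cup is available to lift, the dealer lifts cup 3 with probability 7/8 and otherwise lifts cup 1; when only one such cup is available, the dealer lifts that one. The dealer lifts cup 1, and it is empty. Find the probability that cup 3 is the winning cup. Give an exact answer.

8/9

Condition on the true location of the pea.
If it is under cup 1 (prior 1/3): the dealer opened cup 1, so this case is ruled out; weight (1/3)·0 = 0.
If it is under cup 2 (prior 1/3): cup 3 is available but not opened, probability 1/8; weight (1/3)·(1/8) = 1/24.
If it is under cup 3 (prior 1/3): only cup 1 is available, probability 1; weight (1/3)·1 = 1/3.
The weights sum to 3/8.
So P(the pea under cup 3 | the dealer opened cup 1) = (1/3) / (3/8) = 8/9.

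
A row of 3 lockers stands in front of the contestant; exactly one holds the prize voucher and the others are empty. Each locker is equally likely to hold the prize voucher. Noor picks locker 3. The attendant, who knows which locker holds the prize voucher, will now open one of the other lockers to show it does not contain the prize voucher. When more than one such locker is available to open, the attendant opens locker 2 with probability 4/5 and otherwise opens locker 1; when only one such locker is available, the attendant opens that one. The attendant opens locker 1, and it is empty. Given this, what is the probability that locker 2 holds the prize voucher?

5/6

Condition on the true location of the prize voucher.
If it is in locker 1 (prior 1/3): the attendant opened locker 1, so this case is ruled out; weight (1/3)·0 = 0.
If it is in locker 2 (prior 1/3): only locker 1 is available, probability 1; weight (1/3)·1 = 1/3.
If it is in locker 3 (prior 1/3): locker 2 is available but not opened, probability 1/5; weight (1/3)·(1/5) = 1/15.
The weights sum to 2/5.
So P(the prize voucher in locker 2 | the attendant opened locker 1) = (1/3) / (2/5) = 5/6.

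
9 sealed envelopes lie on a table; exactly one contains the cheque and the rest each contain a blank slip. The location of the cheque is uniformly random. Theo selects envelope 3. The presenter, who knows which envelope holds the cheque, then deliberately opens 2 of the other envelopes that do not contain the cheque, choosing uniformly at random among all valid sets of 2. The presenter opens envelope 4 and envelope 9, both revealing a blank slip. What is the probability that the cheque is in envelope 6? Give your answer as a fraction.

4/27

Apply Bayes' rule, conditioning on where the cheque actually is.
If it is in any of envelopes 1, 2, 5, 6, 7, and 8 (prior 1/9 each): the presenter has 21 equally likely choices, so probability 1/21; weight (1/9)·(1/21) = 1/189 each.
If it is in envelope 3 (prior 1/9): the presenter has 28 equally likely choices, so probability 1/28; weight (1/9)·(1/28) = 1/252.
If it is in either of envelopes 4 and 9 (prior 1/9 each): that envelope was opened and seen not to hold the prize — ruled out; weight (1/9)·0 = 0 each.
The weights sum to 1/28.
So P(the cheque in envelope 6 | the presenter opened envelope 4 and envelope 9) = (1/189) / (1/28) = 4/27.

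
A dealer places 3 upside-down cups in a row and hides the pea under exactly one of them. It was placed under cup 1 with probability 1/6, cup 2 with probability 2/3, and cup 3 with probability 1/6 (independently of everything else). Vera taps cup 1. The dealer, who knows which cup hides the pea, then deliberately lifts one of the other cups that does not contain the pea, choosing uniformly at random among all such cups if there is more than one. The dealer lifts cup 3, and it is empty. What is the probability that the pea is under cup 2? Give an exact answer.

8/9

Condition on the true location of the pea.
If it is under cup 1 (prior 1/6): the dealer has 2 equally likely choices, so probability 1/2; weight (1/6)·(1/2) = 1/12.
If it is under cup 2 (prior 2/3): the dealer has no choice, probability 1; weight (2/3)·1 = 2/3.
If it is under cup 3 (prior 1/6): the dealer opened cup 3, so this case is ruled out; weight (1/6)·0 = 0.
The weights sum to 3/4.
So P(the pea under cup 2 | the dealer opened cup 3) = (2/3) / (3/4) = 8/9.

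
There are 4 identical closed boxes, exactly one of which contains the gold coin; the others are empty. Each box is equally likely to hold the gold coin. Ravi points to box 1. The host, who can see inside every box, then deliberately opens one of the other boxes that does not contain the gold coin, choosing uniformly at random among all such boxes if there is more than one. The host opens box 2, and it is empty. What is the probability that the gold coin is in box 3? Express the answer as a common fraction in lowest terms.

Condition on the true location of the gold coin.
If it is in box 1 (prior 1/4): the host has 3 equally likely choices, so probability 1/3; weight (1/4)·(1/3) = 1/12.
If it is in box 2 (prior 1/4): the host opened box 2, so this case is ruled out; weight (1/4)·0 = 0.
If it is in either of boxes 3 and 4 (prior 1/4 each): the host has 2 equally likely choices, so probability 1/2; weight (1/4)·(1/2) = 1/8 each.
The weights sum to 1/3.
So P(the gold coin in box 3 | the host opened box 2) = (1/8) / (1/3) = 3/8.

3/8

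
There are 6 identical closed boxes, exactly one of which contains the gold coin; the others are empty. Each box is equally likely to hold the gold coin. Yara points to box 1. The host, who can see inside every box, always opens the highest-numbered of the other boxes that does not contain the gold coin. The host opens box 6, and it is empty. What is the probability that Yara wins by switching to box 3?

1/5

Consider each possible location of the gold coin in turn.
If it is in any of boxes 1, 2, 3, 4, and 5 (prior 1/6 each): box 6 is the highest-numbered option available, probability 1; weight (1/6)·1 = 1/6 each.
If it is in box 6 (prior 1/6): the host opened box 6, so this case is ruled out; weight (1/6)·0 = 0.
The weights sum to 5/6.
So P(the gold coin in box 3 | the host opened box 6) = (1/6) / (5/6) = 1/5.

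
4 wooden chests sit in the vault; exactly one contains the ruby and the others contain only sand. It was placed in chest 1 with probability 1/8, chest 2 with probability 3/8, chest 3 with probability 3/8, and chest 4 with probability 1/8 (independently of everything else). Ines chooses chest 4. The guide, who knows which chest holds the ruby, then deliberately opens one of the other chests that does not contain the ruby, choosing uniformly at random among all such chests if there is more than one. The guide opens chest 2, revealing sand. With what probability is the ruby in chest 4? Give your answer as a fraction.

Apply Bayes' rule, conditioning on where the ruby actually is.
If it is in chest 1 (prior 1/8): the guide has 2 equally likely choices, so probability 1/2; weight (1/8)·(1/2) = 1/16.
If it is in chest 2 (prior 3/8): the guide opened chest 2, so this case is ruled out; weight (3/8)·0 = 0.
If it is in chest 3 (prior 3/8): the guide has 2 equally likely choices, so probability 1/2; weight (3/8)·(1/2) = 3/16.
If it is in chest 4 (prior 1/8): the guide has 3 equally likely choices, so probability 1/3; weight (1/8)·(1/3) = 1/24.
The weights sum to 7/24.
So P(the ruby in chest 4 | the guide opened chest 2) = (1/24) / (7/24) = 1/7.

1/7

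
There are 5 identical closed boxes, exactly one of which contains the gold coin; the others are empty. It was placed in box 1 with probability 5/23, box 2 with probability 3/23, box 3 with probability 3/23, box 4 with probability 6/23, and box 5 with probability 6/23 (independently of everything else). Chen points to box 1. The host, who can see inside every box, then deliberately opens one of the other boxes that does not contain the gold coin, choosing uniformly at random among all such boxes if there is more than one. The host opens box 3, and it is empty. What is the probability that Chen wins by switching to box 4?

8/25

Consider each possible location of the gold coin in turn.
If it is in box 1 (prior 5/23): the host has 4 equally likely choices, so probability 1/4; weight (5/23)·(1/4) = 5/92.
If it is in box 2 (prior 3/23): the host has 3 equally likely choices, so probability 1/3; weight (3/23)·(1/3) = 1/23.
If it is in box 3 (prior 3/23): the host opened box 3, so this case is ruled out; weight (3/23)·0 = 0.
If it is in either of boxes 4 and 5 (prior 6/23 each): the host has 3 equally likely choices, so probability 1/3; weight (6/23)·(1/3) = 2/23 each.
The weights sum to 25/92.
So P(the gold coin in box 4 | the host opened box 3) = (2/23) / (25/92) = 8/25.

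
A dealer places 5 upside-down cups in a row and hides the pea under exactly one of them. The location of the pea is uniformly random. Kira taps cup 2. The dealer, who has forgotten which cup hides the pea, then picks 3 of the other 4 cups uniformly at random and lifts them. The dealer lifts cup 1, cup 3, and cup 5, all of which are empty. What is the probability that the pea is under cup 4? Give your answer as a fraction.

Condition on the true location of the pea.
If it is under any of cups 1, 3, and 5 (prior 1/5 each): that cup was opened and seen not to hold the prize — ruled out; weight (1/5)·0 = 0 each.
If it is under either of cups 2 and 4 (prior 1/5 each): the dealer picks exactly this set with probability 1/4 regardless, and none is the prize; weight (1/5)·(1/4) = 1/20 each.
The weights sum to 1/10.
So P(the pea under cup 4 | the dealer opened cup 1, cup 3, and cup 5) = (1/20) / (1/10) = 1/2.

1/2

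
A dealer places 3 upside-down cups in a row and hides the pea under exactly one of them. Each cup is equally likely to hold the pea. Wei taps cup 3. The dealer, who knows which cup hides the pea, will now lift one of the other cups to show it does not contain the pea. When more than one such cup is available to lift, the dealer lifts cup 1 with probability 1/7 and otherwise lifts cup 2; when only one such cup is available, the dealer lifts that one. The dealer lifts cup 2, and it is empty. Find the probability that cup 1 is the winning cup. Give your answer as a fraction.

Apply Bayes' rule, conditioning on where the pea actually is.
If it is under cup 1 (prior 1/3): only cup 2 is available, probability 1; weight (1/3)·1 = 1/3.
If it is under cup 2 (prior 1/3): the dealer opened cup 2, so this case is ruled out; weight (1/3)·0 = 0.
If it is under cup 3 (prior 1/3): cup 1 is available but not opened, probability 6/7; weight (1/3)·(6/7) = 2/7.
The weights sum to 13/21.
So P(the pea under cup 1 | the dealer opened cup 2) = (1/3) / (13/21) = 7/13.

7/13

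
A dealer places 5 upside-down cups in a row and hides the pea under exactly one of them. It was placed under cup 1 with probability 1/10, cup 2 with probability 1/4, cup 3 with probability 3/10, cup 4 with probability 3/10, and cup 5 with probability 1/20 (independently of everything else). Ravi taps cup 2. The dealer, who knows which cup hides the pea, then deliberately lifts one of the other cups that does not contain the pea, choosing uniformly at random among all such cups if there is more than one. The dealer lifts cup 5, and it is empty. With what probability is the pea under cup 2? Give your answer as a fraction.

15/71

Condition on the true location of the pea.
If it is under cup 1 (prior 1/10): the dealer has 3 equally likely choices, so probability 1/3; weight (1/10)·(1/3) = 1/30.
If it is under cup 2 (prior 1/4): the dealer has 4 equally likely choices, so probability 1/4; weight (1/4)·(1/4) = 1/16.
If it is under either of cups 3 and 4 (prior 3/10 each): the dealer has 3 equally likely choices, so probability 1/3; weight (3/10)·(1/3) = 1/10 each.
If it is under cup 5 (prior 1/20): the dealer opened cup 5, so this case is ruled out; weight (1/20)·0 = 0.
The weights sum to 71/240.
So P(the pea under cup 2 | the dealer opened cup 5) = (1/16) / (71/240) = 15/71.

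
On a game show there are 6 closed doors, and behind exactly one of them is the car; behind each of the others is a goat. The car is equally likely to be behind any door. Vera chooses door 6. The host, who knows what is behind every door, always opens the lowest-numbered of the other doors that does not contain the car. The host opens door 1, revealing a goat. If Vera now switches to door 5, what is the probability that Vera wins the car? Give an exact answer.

1/5

Condition on the true location of the car.
If it is behind door 1 (prior 1/6): the host opened door 1, so this case is ruled out; weight (1/6)·0 = 0.
If it is behind any of doors 2, 3, 4, 5, and 6 (prior 1/6 each): door 1 is the lowest-numbered option available, probability 1; weight (1/6)·1 = 1/6 each.
The weights sum to 5/6.
So P(the car behind door 5 | the host opened door 1) = (1/6) / (5/6) = 1/5.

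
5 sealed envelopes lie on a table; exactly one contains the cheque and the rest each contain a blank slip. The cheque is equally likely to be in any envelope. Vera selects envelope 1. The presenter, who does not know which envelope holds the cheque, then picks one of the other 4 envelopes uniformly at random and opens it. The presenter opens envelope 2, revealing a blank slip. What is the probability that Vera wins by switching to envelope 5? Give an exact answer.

Consider each possible location of the cheque in turn.
If it is in any of envelopes 1, 3, 4, and 5 (prior 1/5 each): the presenter picks envelope 2 with probability 1/4 regardless, and it is not the prize; weight (1/5)·(1/4) = 1/20 each.
If it is in envelope 2 (prior 1/5): the presenter opened envelope 2, so this case is ruled out; weight (1/5)·0 = 0.
The weights sum to 1/5.
So P(the cheque in envelope 5 | the presenter opened envelope 2) = (1/20) / (1/5) = 1/4.

1/4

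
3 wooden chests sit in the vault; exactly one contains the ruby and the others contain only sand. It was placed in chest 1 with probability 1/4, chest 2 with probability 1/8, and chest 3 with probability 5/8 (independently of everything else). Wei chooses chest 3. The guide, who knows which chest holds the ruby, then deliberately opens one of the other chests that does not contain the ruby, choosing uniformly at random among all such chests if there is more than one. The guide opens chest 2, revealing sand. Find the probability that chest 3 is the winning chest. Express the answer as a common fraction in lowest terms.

Consider each possible location of the ruby in turn.
If it is in chest 1 (prior 1/4): the guide has no choice, probability 1; weight (1/4)·1 = 1/4.
If it is in chest 2 (prior 1/8): the guide opened chest 2, so this case is ruled out; weight (1/8)·0 = 0.
If it is in chest 3 (prior 5/8): the guide has 2 equally likely choices, so probability 1/2; weight (5/8)·(1/2) = 5/16.
The weights sum to 9/16.
So P(the ruby in chest 3 | the guide opened chest 2) = (5/16) / (9/16) = 5/9.

5/9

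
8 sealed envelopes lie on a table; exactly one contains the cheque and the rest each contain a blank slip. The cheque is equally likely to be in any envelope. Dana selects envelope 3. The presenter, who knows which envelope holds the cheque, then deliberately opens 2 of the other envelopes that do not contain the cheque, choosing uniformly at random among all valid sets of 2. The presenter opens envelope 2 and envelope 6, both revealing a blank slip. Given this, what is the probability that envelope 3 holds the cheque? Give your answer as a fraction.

Apply Bayes' rule, conditioning on where the cheque actually is.
If it is in any of envelopes 1, 4, 5, 7, and 8 (prior 1/8 each): the presenter has 15 equally likely choices, so probability 1/15; weight (1/8)·(1/15) = 1/120 each.
If it is in either of envelopes 2 and 6 (prior 1/8 each): that envelope was opened and seen not to hold the prize — ruled out; weight (1/8)·0 = 0 each.
If it is in envelope 3 (prior 1/8): the presenter has 21 equally likely choices, so probability 1/21; weight (1/8)·(1/21) = 1/168.
The weights sum to 1/21.
So P(the cheque in envelope 3 | the presenter opened envelope 2 and envelope 6) = (1/168) / (1/21) = 1/8.

1/8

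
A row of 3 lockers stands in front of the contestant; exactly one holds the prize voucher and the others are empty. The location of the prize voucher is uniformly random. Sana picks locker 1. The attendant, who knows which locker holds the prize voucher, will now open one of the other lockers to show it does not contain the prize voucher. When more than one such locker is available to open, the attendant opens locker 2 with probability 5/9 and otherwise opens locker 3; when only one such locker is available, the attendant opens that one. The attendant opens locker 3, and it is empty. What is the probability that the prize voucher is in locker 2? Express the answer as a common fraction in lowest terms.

9/13

Condition on the true location of the prize voucher.
If it is in locker 1 (prior 1/3): locker 2 is available but not opened, probability 4/9; weight (1/3)·(4/9) = 4/27.
If it is in locker 2 (prior 1/3): only locker 3 is available, probability 1; weight (1/3)·1 = 1/3.
If it is in locker 3 (prior 1/3): the attendant opened locker 3, so this case is ruled out; weight (1/3)·0 = 0.
The weights sum to 13/27.
So P(the prize voucher in locker 2 | the attendant opened locker 3) = (1/3) / (13/27) = 9/13.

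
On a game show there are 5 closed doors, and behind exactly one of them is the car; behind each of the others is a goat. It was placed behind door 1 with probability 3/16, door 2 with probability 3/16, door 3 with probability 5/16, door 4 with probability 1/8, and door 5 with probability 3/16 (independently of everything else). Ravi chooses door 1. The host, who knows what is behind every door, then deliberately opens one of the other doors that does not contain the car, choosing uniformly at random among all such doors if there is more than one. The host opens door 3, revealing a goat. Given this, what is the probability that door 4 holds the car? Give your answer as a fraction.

Condition on the true location of the car.
If it is behind door 1 (prior 3/16): the host has 4 equally likely choices, so probability 1/4; weight (3/16)·(1/4) = 3/64.
If it is behind either of doors 2 and 5 (prior 3/16 each): the host has 3 equally likely choices, so probability 1/3; weight (3/16)·(1/3) = 1/16 each.
If it is behind door 3 (prior 5/16): the host opened door 3, so this case is ruled out; weight (5/16)·0 = 0.
If it is behind door 4 (prior 1/8): the host has 3 equally likely choices, so probability 1/3; weight (1/8)·(1/3) = 1/24.
The weights sum to 41/192.
So P(the car behind door 4 | the host opened door 3) = (1/24) / (41/192) = 8/41.

8/41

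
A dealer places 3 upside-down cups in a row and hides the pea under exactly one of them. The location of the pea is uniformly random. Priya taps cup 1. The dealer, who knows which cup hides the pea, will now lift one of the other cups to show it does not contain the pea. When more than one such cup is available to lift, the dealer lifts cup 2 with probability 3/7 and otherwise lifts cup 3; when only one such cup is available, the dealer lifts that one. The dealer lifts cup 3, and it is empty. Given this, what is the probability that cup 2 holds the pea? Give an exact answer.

7/11

Consider each possible location of the pea in turn.
If it is under cup 1 (prior 1/3): cup 2 is available but not opened, probability 4/7; weight (1/3)·(4/7) = 4/21.
If it is under cup 2 (prior 1/3): only cup 3 is available, probability 1; weight (1/3)·1 = 1/3.
If it is under cup 3 (prior 1/3): the dealer opened cup 3, so this case is ruled out; weight (1/3)·0 = 0.
The weights sum to 11/21.
So P(the pea under cup 2 | the dealer opened cup 3) = (1/3) / (11/21) = 7/11.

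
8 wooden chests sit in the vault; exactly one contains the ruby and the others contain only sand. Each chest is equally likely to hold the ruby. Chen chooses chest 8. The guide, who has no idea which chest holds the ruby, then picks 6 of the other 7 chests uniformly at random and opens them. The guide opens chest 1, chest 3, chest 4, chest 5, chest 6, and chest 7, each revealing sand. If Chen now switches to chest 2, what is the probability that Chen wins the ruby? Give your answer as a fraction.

1/2

Condition on the true location of the ruby.
If it is in any of chests 1, 3, 4, 5, 6, and 7 (prior 1/8 each): that chest was opened and seen not to hold the prize — ruled out; weight (1/8)·0 = 0 each.
If it is in either of chests 2 and 8 (prior 1/8 each): the guide picks exactly this set with probability 1/7 regardless, and none is the prize; weight (1/8)·(1/7) = 1/56 each.
The weights sum to 1/28.
So P(the ruby in chest 2 | the guide opened chest 1, chest 3, chest 4, chest 5, chest 6, and chest 7) = (1/56) / (1/28) = 1/2.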